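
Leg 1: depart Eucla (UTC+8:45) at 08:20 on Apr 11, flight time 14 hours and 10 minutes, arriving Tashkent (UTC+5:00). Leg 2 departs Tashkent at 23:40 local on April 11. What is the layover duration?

Convert departure to UTC: 08:20 − 8:45 = 23:35 UTC on Apr 10.
Add 14 hours 10 minutes flight time → 13:45 UTC (Apr 11).
Tashkent is UTC+5:00, so local arrival = 13:45 + 5:00 = 18:45 on Apr 11.
Layover = 23:40 − 18:45 = 4 hours 55 minutes.

4 hours 55 minutes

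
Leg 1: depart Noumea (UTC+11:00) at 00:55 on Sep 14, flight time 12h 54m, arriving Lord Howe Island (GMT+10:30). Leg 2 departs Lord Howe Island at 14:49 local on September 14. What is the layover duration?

1 hour 30 minutes

Convert departure to UTC: 00:55 − 11:00 = 13:55 UTC on Sep 13.
Add 12 hours and 54 minutes flight time → 02:49 UTC (Sep 14).
Lord Howe Island is UTC+10:30, so local arrival = 02:49 + 10:30 = 13:19 on Sep 14.
Layover = 14:49 − 13:19 = 1 hour 30 minutes.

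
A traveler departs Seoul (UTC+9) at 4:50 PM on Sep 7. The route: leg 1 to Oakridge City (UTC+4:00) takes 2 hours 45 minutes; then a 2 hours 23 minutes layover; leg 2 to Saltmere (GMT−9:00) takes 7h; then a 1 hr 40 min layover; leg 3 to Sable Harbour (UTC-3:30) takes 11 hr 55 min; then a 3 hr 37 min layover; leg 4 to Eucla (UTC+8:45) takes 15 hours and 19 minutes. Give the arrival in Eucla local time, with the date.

1:14 PM on September 9

Convert departure to UTC: 4:50 PM − 9:00 = 7:50 AM UTC on Sep 7.
Add 2 hours and 45 minutes leg 1 → 10:35 AM UTC.
Add 2 hours 23 minutes layover in Oakridge City → 12:58 PM UTC.
Add 7 hours leg 2 → 7:58 PM UTC.
Add 1 hour 40 minutes layover in Saltmere → 9:38 PM UTC.
Add 11 hours and 55 minutes leg 3 → 9:33 AM UTC (Sep 8).
Add 3 hours and 37 minutes layover in Sable Harbour → 1:10 PM UTC.
Add 15 hours 19 minutes leg 4 → 4:29 AM UTC (Sep 9).
Eucla is UTC+8:45, so local arrival = 4:29 AM + 8:45 = 1:14 PM on Sep 9.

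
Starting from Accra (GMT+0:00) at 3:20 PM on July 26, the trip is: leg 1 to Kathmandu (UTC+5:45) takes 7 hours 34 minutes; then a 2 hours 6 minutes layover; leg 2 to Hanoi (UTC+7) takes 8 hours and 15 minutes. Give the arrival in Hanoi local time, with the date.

Accra is at UTC+0, so departure is already 3:20 PM UTC on Jul 26.
Add 7 hours 34 minutes leg 1 → 10:54 PM UTC.
Add 2 hours 6 minutes layover in Kathmandu → 1:00 AM UTC (Jul 27).
Add 8 hours 15 minutes leg 2 → 9:15 AM UTC.
Hanoi is UTC+7:00, so local arrival = 9:15 AM + 7:00 = 4:15 PM on Jul 27.

4:15 PM on July 27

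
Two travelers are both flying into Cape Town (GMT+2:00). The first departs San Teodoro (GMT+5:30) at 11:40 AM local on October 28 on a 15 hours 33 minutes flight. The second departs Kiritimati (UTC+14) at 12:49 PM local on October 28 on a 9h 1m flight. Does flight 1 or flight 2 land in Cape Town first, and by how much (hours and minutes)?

Flight 1 in UTC: 11:40 AM − 5:30 = 6:10 AM on Oct 28.
+15 hours and 33 minutes → arrive 9:43 PM UTC on Oct 28.
Flight 2 in UTC: 12:49 PM − 14:00 = 10:49 PM on Oct 27.
+9 hours 1 minute → arrive 7:50 AM UTC on Oct 28.
Flight 2 lands earlier by 13 hours 53 minutes.

the second, by 13 hours 53 minutes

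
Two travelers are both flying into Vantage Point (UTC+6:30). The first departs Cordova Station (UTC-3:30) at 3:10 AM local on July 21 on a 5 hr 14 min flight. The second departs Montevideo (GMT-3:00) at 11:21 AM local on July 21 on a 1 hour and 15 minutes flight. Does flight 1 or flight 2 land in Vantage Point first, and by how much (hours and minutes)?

Flight 1 in UTC: 3:10 AM + 3:30 = 6:40 AM on Jul 21.
+5 hours and 14 minutes → arrive 11:54 AM UTC on Jul 21.
Flight 2 in UTC: 11:21 AM + 3:00 = 2:21 PM on Jul 21.
+1 hour and 15 minutes → arrive 3:36 PM UTC on Jul 21.
Flight 1 lands earlier by 3 hours 42 minutes.

the first, by 3 hours 42 minutes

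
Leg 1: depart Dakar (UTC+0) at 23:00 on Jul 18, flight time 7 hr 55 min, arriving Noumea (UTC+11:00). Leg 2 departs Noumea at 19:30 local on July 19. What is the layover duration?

1 hour 35 minutes

Dakar is at UTC+0, so departure is already 23:00 UTC on Jul 18.
Add 7 hours and 55 minutes flight time → 06:55 UTC (Jul 19).
Noumea is UTC+11:00, so local arrival = 06:55 + 11:00 = 17:55 on Jul 19.
Layover = 19:30 − 17:55 = 1 hour 35 minutes.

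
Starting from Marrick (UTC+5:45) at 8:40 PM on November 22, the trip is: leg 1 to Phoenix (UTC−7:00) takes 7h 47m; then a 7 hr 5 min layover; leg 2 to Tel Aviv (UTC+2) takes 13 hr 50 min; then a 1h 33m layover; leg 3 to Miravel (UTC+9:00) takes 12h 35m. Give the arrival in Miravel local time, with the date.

6:45 PM on November 24

Convert departure to UTC: 8:40 PM − 5:45 = 2:55 PM UTC on Nov 22.
Add 7 hours and 47 minutes leg 1 → 10:42 PM UTC.
Add 7 hours 5 minutes layover in Phoenix → 5:47 AM UTC (Nov 23).
Add 13 hours and 50 minutes leg 2 → 7:37 PM UTC.
Add 1 hour 33 minutes layover in Tel Aviv → 9:10 PM UTC.
Add 12 hours and 35 minutes leg 3 → 9:45 AM UTC (Nov 24).
Miravel is UTC+9:00, so local arrival = 9:45 AM + 9:00 = 6:45 PM on Nov 24.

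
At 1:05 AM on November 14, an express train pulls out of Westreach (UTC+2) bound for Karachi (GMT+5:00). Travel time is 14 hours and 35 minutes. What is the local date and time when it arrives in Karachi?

6:40 PM on Nov 14

Convert departure to UTC: 1:05 AM − 2:00 = 11:05 PM UTC on Nov 13.
Add 14 hours 35 minutes travel time → 1:40 PM UTC (Nov 14).
Karachi is UTC+5:00, so local arrival = 1:40 PM + 5:00 = 6:40 PM on Nov 14.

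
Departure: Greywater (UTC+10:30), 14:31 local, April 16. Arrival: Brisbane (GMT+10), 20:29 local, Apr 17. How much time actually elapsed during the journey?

30 hours 28 minutes

Departure in UTC: 14:31 − 10:30 = 04:01 on Apr 16.
Arrival in UTC: 20:29 − 10:00 = 10:29 on Apr 17.
Elapsed = 10:29 − 04:01 (+1 day) = 30 hours 28 minutes.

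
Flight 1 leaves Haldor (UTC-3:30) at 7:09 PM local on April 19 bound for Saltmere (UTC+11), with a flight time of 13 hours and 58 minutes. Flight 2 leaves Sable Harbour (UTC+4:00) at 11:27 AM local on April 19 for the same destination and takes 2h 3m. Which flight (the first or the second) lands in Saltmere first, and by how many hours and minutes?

the second, by 27 hours 7 minutes

Flight 1 in UTC: 7:09 PM + 3:30 = 10:39 PM on Apr 19.
+13 hours 58 minutes → arrive 12:37 PM UTC on Apr 20.
Flight 2 in UTC: 11:27 AM − 4:00 = 7:27 AM on Apr 19.
+2 hours 3 minutes → arrive 9:30 AM UTC on Apr 19.
Flight 2 lands earlier by 27 hours 7 minutes.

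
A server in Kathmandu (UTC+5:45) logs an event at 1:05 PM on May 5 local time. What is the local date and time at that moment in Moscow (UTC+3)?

10:20 AM on May 5

Moscow is 2:45 behind Kathmandu.
Shift by the zone difference: 1:05 PM − 2:45 = 10:20 AM on May 5 in Moscow.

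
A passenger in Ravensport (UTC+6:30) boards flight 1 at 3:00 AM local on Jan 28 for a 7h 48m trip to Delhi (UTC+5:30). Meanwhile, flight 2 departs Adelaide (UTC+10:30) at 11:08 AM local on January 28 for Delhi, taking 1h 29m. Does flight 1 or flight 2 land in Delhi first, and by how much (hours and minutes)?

the second, by 2 hours 11 minutes

Flight 1 in UTC: 3:00 AM − 6:30 = 8:30 PM on Jan 27.
+7 hours and 48 minutes → arrive 4:18 AM UTC on Jan 28.
Flight 2 in UTC: 11:08 AM − 10:30 = 12:38 AM on Jan 28.
+1 hour 29 minutes → arrive 2:07 AM UTC on Jan 28.
Flight 2 lands earlier by 2 hours 11 minutes.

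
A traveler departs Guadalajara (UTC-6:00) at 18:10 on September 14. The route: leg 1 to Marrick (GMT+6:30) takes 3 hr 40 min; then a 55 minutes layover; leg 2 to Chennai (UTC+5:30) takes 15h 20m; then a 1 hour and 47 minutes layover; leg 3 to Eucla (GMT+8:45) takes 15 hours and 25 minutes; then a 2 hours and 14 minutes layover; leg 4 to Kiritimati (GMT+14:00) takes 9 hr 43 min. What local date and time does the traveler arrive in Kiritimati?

15:14 on September 17

Convert departure to UTC: 18:10 + 6:00 = 00:10 UTC on Sep 15.
Add 3 hours and 40 minutes leg 1 → 03:50 UTC.
Add 55 minutes layover in Marrick → 04:45 UTC.
Add 15 hours 20 minutes leg 2 → 20:05 UTC.
Add 1 hour and 47 minutes layover in Chennai → 21:52 UTC.
Add 15 hours 25 minutes leg 3 → 13:17 UTC (Sep 16).
Add 2 hours 14 minutes layover in Eucla → 15:31 UTC.
Add 9 hours 43 minutes leg 4 → 01:14 UTC (Sep 17).
Kiritimati is UTC+14:00, so local arrival = 01:14 + 14:00 = 15:14 on Sep 17.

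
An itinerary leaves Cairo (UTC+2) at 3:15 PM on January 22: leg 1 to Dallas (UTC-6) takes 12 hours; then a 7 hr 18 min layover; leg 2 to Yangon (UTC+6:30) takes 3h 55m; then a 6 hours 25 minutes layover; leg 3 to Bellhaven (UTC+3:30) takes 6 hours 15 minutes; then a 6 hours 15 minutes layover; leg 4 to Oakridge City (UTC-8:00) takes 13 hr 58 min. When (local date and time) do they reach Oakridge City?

1:21 PM on January 24

Convert departure to UTC: 3:15 PM − 2:00 = 1:15 PM UTC on Jan 22.
Add 12 hours leg 1 → 1:15 AM UTC (Jan 23).
Add 7 hours 18 minutes layover in Dallas → 8:33 AM UTC.
Add 3 hours 55 minutes leg 2 → 12:28 PM UTC.
Add 6 hours 25 minutes layover in Yangon → 6:53 PM UTC.
Add 6 hours and 15 minutes leg 3 → 1:08 AM UTC (Jan 24).
Add 6 hours and 15 minutes layover in Bellhaven → 7:23 AM UTC.
Add 13 hours 58 minutes leg 4 → 9:21 PM UTC.
Oakridge City is UTC−8:00, so local arrival = 9:21 PM − 8:00 = 1:21 PM on Jan 24.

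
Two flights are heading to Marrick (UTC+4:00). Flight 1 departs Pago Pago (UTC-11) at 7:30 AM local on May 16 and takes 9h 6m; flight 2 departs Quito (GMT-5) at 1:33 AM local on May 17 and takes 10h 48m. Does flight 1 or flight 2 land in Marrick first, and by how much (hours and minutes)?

the first, by 13 hours 45 minutes

Flight 1 in UTC: 7:30 AM + 11:00 = 6:30 PM on May 16.
+9 hours and 6 minutes → arrive 3:36 AM UTC on May 17.
Flight 2 in UTC: 1:33 AM + 5:00 = 6:33 AM on May 17.
+10 hours 48 minutes → arrive 5:21 PM UTC on May 17.
Flight 1 lands earlier by 13 hours 45 minutes.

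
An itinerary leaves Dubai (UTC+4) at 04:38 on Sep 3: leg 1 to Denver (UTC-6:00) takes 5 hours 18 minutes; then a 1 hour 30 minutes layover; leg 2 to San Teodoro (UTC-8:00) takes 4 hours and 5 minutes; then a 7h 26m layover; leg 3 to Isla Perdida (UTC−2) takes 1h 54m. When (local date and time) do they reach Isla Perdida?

18:51 on Sep 3

Convert departure to UTC: 04:38 − 4:00 = 00:38 UTC on Sep 3.
Add 5 hours 18 minutes leg 1 → 05:56 UTC.
Add 1 hour and 30 minutes layover in Denver → 07:26 UTC.
Add 4 hours and 5 minutes leg 2 → 11:31 UTC.
Add 7 hours and 26 minutes layover in San Teodoro → 18:57 UTC.
Add 1 hour 54 minutes leg 3 → 20:51 UTC.
Isla Perdida is UTC−2:00, so local arrival = 20:51 − 2:00 = 18:51 on Sep 3.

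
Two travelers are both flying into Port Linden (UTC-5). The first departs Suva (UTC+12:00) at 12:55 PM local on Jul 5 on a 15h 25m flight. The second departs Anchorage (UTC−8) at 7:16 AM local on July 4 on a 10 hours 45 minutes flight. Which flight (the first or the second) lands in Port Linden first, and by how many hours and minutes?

the second, by 14 hours 19 minutes

Flight 1 in UTC: 12:55 PM − 12:00 = 12:55 AM on Jul 5.
+15 hours and 25 minutes → arrive 4:20 PM UTC on Jul 5.
Flight 2 in UTC: 7:16 AM + 8:00 = 3:16 PM on Jul 4.
+10 hours and 45 minutes → arrive 2:01 AM UTC on Jul 5.
Flight 2 lands earlier by 14 hours 19 minutes.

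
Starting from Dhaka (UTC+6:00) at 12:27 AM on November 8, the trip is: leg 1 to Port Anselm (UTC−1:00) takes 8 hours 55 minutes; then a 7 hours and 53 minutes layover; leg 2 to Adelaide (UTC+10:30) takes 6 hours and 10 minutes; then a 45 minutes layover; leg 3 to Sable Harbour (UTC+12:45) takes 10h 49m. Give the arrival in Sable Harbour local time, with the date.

5:44 PM on Nov 9

Convert departure to UTC: 12:27 AM − 6:00 = 6:27 PM UTC on Nov 7.
Add 8 hours 55 minutes leg 1 → 3:22 AM UTC (Nov 8).
Add 7 hours 53 minutes layover in Port Anselm → 11:15 AM UTC.
Add 6 hours and 10 minutes leg 2 → 5:25 PM UTC.
Add 45 minutes layover in Adelaide → 6:10 PM UTC.
Add 10 hours 49 minutes leg 3 → 4:59 AM UTC (Nov 9).
Sable Harbour is UTC+12:45, so local arrival = 4:59 AM + 12:45 = 5:44 PM on Nov 9.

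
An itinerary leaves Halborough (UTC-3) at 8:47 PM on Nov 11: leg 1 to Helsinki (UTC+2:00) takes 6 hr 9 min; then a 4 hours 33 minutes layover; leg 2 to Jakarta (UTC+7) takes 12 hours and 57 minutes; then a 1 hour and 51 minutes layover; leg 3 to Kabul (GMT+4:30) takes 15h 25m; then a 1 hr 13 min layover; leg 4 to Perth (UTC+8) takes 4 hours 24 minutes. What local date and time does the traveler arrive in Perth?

6:19 AM on November 14

Convert departure to UTC: 8:47 PM + 3:00 = 11:47 PM UTC on Nov 11.
Add 6 hours and 9 minutes leg 1 → 5:56 AM UTC (Nov 12).
Add 4 hours 33 minutes layover in Helsinki → 10:29 AM UTC.
Add 12 hours 57 minutes leg 2 → 11:26 PM UTC.
Add 1 hour and 51 minutes layover in Jakarta → 1:17 AM UTC (Nov 13).
Add 15 hours and 25 minutes leg 3 → 4:42 PM UTC.
Add 1 hour and 13 minutes layover in Kabul → 5:55 PM UTC.
Add 4 hours 24 minutes leg 4 → 10:19 PM UTC.
Perth is UTC+8:00, so local arrival = 10:19 PM + 8:00 = 6:19 AM on Nov 14.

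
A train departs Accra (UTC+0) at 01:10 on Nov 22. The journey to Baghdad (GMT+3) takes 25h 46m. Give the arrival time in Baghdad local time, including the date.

05:56 on November 23

Accra is at UTC+0, so departure is already 01:10 UTC on Nov 22.
Add 25 hours 46 minutes travel time → 02:56 UTC (Nov 23).
Baghdad is UTC+3:00, so local arrival = 02:56 + 3:00 = 05:56 on Nov 23.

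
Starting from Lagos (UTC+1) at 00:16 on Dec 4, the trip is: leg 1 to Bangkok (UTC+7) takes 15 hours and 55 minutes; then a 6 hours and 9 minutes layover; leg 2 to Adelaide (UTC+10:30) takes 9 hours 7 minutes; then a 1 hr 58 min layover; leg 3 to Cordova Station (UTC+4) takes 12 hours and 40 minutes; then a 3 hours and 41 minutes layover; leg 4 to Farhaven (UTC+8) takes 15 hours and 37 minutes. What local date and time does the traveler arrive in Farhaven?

00:23 on Dec 7

Convert departure to UTC: 00:16 − 1:00 = 23:16 UTC on Dec 3.
Add 15 hours and 55 minutes leg 1 → 15:11 UTC (Dec 4).
Add 6 hours 9 minutes layover in Bangkok → 21:20 UTC.
Add 9 hours and 7 minutes leg 2 → 06:27 UTC (Dec 5).
Add 1 hour and 58 minutes layover in Adelaide → 08:25 UTC.
Add 12 hours and 40 minutes leg 3 → 21:05 UTC.
Add 3 hours 41 minutes layover in Cordova Station → 00:46 UTC (Dec 6).
Add 15 hours and 37 minutes leg 4 → 16:23 UTC.
Farhaven is UTC+8:00, so local arrival = 16:23 + 8:00 = 00:23 on Dec 7.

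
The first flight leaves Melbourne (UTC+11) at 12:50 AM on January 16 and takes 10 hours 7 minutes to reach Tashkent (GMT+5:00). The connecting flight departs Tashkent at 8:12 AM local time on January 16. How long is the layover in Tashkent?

3 hours 15 minutes

Convert departure to UTC: 12:50 AM − 11:00 = 1:50 PM UTC on Jan 15.
Add 10 hours and 7 minutes flight time → 11:57 PM UTC.
Tashkent is UTC+5:00, so local arrival = 11:57 PM + 5:00 = 4:57 AM on Jan 16.
Layover = 8:12 AM − 4:57 AM = 3 hours 15 minutes.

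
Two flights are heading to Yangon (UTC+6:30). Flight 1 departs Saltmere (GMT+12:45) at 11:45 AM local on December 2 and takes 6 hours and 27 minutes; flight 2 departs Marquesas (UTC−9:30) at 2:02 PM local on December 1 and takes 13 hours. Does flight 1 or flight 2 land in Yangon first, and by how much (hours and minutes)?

the first, by 7 hours 5 minutes

Flight 1 in UTC: 11:45 AM − 12:45 = 11:00 PM on Dec 1.
+6 hours and 27 minutes → arrive 5:27 AM UTC on Dec 2.
Flight 2 in UTC: 2:02 PM + 9:30 = 11:32 PM on Dec 1.
+13 hours → arrive 12:32 PM UTC on Dec 2.
Flight 1 lands earlier by 7 hours 5 minutes.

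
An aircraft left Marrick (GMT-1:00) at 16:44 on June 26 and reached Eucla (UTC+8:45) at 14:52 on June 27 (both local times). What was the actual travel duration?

Departure in UTC: 16:44 + 1:00 = 17:44 on Jun 26.
Arrival in UTC: 14:52 − 8:45 = 06:07 on Jun 27.
Elapsed = 06:07 − 17:44 (+1 day) = 12 hours 23 minutes.

12 hours 23 minutes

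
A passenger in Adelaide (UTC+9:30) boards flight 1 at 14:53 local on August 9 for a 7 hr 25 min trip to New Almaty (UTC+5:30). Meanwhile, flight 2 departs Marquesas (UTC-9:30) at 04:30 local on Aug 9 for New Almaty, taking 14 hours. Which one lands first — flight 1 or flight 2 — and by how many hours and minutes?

the first, by 15 hours 12 minutes

Flight 1 in UTC: 14:53 − 9:30 = 05:23 on Aug 9.
+7 hours and 25 minutes → arrive 12:48 UTC on Aug 9.
Flight 2 in UTC: 04:30 + 9:30 = 14:00 on Aug 9.
+14 hours → arrive 04:00 UTC on Aug 10.
Flight 1 lands earlier by 15 hours 12 minutes.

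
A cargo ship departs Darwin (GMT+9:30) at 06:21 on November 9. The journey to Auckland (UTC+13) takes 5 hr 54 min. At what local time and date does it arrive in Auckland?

15:45 on Nov 9

Auckland is 3:30 ahead of Darwin.
After 5 hours and 54 minutes it is 12:15 in Darwin.
Shift by the zone difference: 12:15 + 3:30 = 15:45 on Nov 9 in Auckland.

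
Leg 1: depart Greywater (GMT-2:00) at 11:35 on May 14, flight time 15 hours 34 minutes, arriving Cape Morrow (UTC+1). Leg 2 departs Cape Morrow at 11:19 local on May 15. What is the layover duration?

Convert departure to UTC: 11:35 + 2:00 = 13:35 UTC on May 14.
Add 15 hours and 34 minutes flight time → 05:09 UTC (May 15).
Cape Morrow is UTC+1:00, so local arrival = 05:09 + 1:00 = 06:09 on May 15.
Layover = 11:19 − 06:09 = 5 hours 10 minutes.

5 hours 10 minutes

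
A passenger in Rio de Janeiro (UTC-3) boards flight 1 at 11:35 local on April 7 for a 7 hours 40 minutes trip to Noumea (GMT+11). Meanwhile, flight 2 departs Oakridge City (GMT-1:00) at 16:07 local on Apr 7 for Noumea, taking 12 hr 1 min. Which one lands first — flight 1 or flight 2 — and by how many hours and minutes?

the first, by 6 hours 53 minutes

Flight 1 in UTC: 11:35 + 3:00 = 14:35 on Apr 7.
+7 hours 40 minutes → arrive 22:15 UTC on Apr 7.
Flight 2 in UTC: 16:07 + 1:00 = 17:07 on Apr 7.
+12 hours and 1 minute → arrive 05:08 UTC on Apr 8.
Flight 1 lands earlier by 6 hours 53 minutes.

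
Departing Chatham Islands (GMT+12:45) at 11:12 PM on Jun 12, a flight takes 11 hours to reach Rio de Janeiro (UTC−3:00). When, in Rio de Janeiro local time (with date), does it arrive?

6:27 PM on Jun 12

Convert departure to UTC: 11:12 PM − 12:45 = 10:27 AM UTC on Jun 12.
Add 11 hours travel time → 9:27 PM UTC.
Rio de Janeiro is UTC−3:00, so local arrival = 9:27 PM − 3:00 = 6:27 PM on Jun 12.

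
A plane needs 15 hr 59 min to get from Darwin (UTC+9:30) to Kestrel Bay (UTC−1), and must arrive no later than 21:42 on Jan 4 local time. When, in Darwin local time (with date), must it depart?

16:13 on Jan 4

Target arrival in UTC: 21:42 + 1:00 = 22:42 on Jan 4.
Subtract 15 hours and 59 minutes → departure 06:43 UTC on Jan 4.
Darwin is UTC+9:30: 06:43 + 9:30 = 16:13 on Jan 4.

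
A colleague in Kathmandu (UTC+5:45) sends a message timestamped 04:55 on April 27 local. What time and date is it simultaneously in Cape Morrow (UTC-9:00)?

14:10 on April 26

In UTC: 04:55 − 5:45 = 23:10 on Apr 26.
Cape Morrow is UTC−9:00: 23:10 − 9:00 = 14:10 on Apr 26.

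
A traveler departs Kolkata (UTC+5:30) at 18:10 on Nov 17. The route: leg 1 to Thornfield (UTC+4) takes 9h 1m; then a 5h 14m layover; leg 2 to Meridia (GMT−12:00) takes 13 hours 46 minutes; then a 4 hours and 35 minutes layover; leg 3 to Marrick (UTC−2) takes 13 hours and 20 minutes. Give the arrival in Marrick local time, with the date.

08:36 on November 19

Convert departure to UTC: 18:10 − 5:30 = 12:40 UTC on Nov 17.
Add 9 hours and 1 minute leg 1 → 21:41 UTC.
Add 5 hours 14 minutes layover in Thornfield → 02:55 UTC (Nov 18).
Add 13 hours 46 minutes leg 2 → 16:41 UTC.
Add 4 hours 35 minutes layover in Meridia → 21:16 UTC.
Add 13 hours 20 minutes leg 3 → 10:36 UTC (Nov 19).
Marrick is UTC−2:00, so local arrival = 10:36 − 2:00 = 08:36 on Nov 19.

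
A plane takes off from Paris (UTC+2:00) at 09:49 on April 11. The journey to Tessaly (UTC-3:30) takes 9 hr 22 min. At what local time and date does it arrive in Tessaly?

Convert departure to UTC: 09:49 − 2:00 = 07:49 UTC on Apr 11.
Add 9 hours and 22 minutes travel time → 17:11 UTC.
Tessaly is UTC−3:30, so local arrival = 17:11 − 3:30 = 13:41 on Apr 11.

13:41 on Apr 11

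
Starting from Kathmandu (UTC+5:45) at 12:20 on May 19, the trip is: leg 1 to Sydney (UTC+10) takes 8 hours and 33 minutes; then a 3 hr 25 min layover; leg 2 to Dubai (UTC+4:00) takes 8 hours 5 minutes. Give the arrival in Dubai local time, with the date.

Convert departure to UTC: 12:20 − 5:45 = 06:35 UTC on May 19.
Add 8 hours 33 minutes leg 1 → 15:08 UTC.
Add 3 hours 25 minutes layover in Sydney → 18:33 UTC.
Add 8 hours and 5 minutes leg 2 → 02:38 UTC (May 20).
Dubai is UTC+4:00, so local arrival = 02:38 + 4:00 = 06:38 on May 20.

06:38 on May 20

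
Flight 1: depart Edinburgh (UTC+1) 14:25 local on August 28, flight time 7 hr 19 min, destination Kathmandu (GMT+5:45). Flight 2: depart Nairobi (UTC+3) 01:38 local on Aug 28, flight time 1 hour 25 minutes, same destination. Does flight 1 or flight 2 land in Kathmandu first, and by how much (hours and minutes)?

Flight 1 in UTC: 14:25 − 1:00 = 13:25 on Aug 28.
+7 hours and 19 minutes → arrive 20:44 UTC on Aug 28.
Flight 2 in UTC: 01:38 − 3:00 = 22:38 on Aug 27.
+1 hour 25 minutes → arrive 00:03 UTC on Aug 28.
Flight 2 lands earlier by 20 hours 41 minutes.

the second, by 20 hours 41 minutes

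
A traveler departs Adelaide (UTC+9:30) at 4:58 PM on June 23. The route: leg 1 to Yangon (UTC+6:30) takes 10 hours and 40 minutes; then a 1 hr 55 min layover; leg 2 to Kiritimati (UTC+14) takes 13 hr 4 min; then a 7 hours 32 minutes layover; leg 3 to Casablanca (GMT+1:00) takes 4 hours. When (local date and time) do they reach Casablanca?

Convert departure to UTC: 4:58 PM − 9:30 = 7:28 AM UTC on Jun 23.
Add 10 hours 40 minutes leg 1 → 6:08 PM UTC.
Add 1 hour and 55 minutes layover in Yangon → 8:03 PM UTC.
Add 13 hours and 4 minutes leg 2 → 9:07 AM UTC (Jun 24).
Add 7 hours 32 minutes layover in Kiritimati → 4:39 PM UTC.
Add 4 hours leg 3 → 8:39 PM UTC.
Casablanca is UTC+1:00, so local arrival = 8:39 PM + 1:00 = 9:39 PM on Jun 24.

9:39 PM on Jun 24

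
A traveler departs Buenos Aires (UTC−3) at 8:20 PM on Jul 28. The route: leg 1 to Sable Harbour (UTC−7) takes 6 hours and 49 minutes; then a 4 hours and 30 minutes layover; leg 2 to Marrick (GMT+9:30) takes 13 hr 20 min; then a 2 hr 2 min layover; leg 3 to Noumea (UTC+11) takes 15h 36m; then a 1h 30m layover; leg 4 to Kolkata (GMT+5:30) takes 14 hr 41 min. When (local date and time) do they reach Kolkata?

Convert departure to UTC: 8:20 PM + 3:00 = 11:20 PM UTC on Jul 28.
Add 6 hours 49 minutes leg 1 → 6:09 AM UTC (Jul 29).
Add 4 hours and 30 minutes layover in Sable Harbour → 10:39 AM UTC.
Add 13 hours and 20 minutes leg 2 → 11:59 PM UTC.
Add 2 hours 2 minutes layover in Marrick → 2:01 AM UTC (Jul 30).
Add 15 hours and 36 minutes leg 3 → 5:37 PM UTC.
Add 1 hour and 30 minutes layover in Noumea → 7:07 PM UTC.
Add 14 hours 41 minutes leg 4 → 9:48 AM UTC (Jul 31).
Kolkata is UTC+5:30, so local arrival = 9:48 AM + 5:30 = 3:18 PM on Jul 31.

3:18 PM on Jul 31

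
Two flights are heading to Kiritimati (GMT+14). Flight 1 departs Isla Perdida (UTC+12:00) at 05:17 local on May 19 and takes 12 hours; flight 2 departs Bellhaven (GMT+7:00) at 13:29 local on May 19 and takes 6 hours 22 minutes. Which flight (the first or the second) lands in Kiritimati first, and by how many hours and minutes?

the first, by 7 hours 34 minutes

Flight 1 in UTC: 05:17 − 12:00 = 17:17 on May 18.
+12 hours → arrive 05:17 UTC on May 19.
Flight 2 in UTC: 13:29 − 7:00 = 06:29 on May 19.
+6 hours and 22 minutes → arrive 12:51 UTC on May 19.
Flight 1 lands earlier by 7 hours 34 minutes.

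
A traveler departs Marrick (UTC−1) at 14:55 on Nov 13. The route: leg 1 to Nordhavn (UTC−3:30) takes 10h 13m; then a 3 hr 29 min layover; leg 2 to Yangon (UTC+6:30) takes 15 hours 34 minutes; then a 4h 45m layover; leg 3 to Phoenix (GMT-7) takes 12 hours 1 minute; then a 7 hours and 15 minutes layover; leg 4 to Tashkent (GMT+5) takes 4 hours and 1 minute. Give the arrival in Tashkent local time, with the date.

06:13 on November 16

Convert departure to UTC: 14:55 + 1:00 = 15:55 UTC on Nov 13.
Add 10 hours 13 minutes leg 1 → 02:08 UTC (Nov 14).
Add 3 hours 29 minutes layover in Nordhavn → 05:37 UTC.
Add 15 hours and 34 minutes leg 2 → 21:11 UTC.
Add 4 hours and 45 minutes layover in Yangon → 01:56 UTC (Nov 15).
Add 12 hours 1 minute leg 3 → 13:57 UTC.
Add 7 hours and 15 minutes layover in Phoenix → 21:12 UTC.
Add 4 hours 1 minute leg 4 → 01:13 UTC (Nov 16).
Tashkent is UTC+5:00, so local arrival = 01:13 + 5:00 = 06:13 on Nov 16.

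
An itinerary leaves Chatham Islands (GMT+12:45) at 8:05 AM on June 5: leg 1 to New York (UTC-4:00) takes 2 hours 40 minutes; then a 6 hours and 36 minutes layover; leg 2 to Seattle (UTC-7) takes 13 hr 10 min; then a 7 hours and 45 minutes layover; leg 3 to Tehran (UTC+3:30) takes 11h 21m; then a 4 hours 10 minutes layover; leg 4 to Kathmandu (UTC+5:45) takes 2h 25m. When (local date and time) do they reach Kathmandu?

1:12 AM on Jun 7

Convert departure to UTC: 8:05 AM − 12:45 = 7:20 PM UTC on Jun 4.
Add 2 hours 40 minutes leg 1 → 10:00 PM UTC.
Add 6 hours and 36 minutes layover in New York → 4:36 AM UTC (Jun 5).
Add 13 hours 10 minutes leg 2 → 5:46 PM UTC.
Add 7 hours and 45 minutes layover in Seattle → 1:31 AM UTC (Jun 6).
Add 11 hours 21 minutes leg 3 → 12:52 PM UTC.
Add 4 hours and 10 minutes layover in Tehran → 5:02 PM UTC.
Add 2 hours 25 minutes leg 4 → 7:27 PM UTC.
Kathmandu is UTC+5:45, so local arrival = 7:27 PM + 5:45 = 1:12 AM on Jun 7.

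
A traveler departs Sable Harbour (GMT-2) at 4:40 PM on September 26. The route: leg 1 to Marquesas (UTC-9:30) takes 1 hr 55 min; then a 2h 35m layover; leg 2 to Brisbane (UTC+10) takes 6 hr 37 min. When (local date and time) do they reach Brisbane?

3:47 PM on September 27

Convert departure to UTC: 4:40 PM + 2:00 = 6:40 PM UTC on Sep 26.
Add 1 hour 55 minutes leg 1 → 8:35 PM UTC.
Add 2 hours and 35 minutes layover in Marquesas → 11:10 PM UTC.
Add 6 hours and 37 minutes leg 2 → 5:47 AM UTC (Sep 27).
Brisbane is UTC+10:00, so local arrival = 5:47 AM + 10:00 = 3:47 PM on Sep 27.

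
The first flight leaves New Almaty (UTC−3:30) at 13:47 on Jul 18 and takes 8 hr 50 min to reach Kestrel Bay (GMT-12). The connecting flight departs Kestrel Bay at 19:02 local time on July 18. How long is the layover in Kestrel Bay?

4 hours 55 minutes

Convert departure to UTC: 13:47 + 3:30 = 17:17 UTC on Jul 18.
Add 8 hours and 50 minutes flight time → 02:07 UTC (Jul 19).
Kestrel Bay is UTC−12:00, so local arrival = 02:07 − 12:00 = 14:07 on Jul 18.
Layover = 19:02 − 14:07 = 4 hours 55 minutes.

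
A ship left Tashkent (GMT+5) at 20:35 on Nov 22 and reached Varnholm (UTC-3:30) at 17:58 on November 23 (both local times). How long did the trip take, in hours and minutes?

29 hours 53 minutes

Varnholm is 8:30 behind Tashkent.
Clock-face elapsed time (ignoring zones) is 21 hours 23 minutes.
Actual elapsed = 21 hours 23 minutes + 8:30 = 29 hours 53 minutes.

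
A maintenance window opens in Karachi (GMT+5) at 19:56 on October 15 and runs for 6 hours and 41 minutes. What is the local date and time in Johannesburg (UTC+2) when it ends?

23:37 on October 15

Convert start to UTC: 19:56 − 5:00 = 14:56 UTC on Oct 15.
Add 6 hours and 41 minutes duration → 21:37 UTC.
Johannesburg is UTC+2:00, so local end time = 21:37 + 2:00 = 23:37 on Oct 15.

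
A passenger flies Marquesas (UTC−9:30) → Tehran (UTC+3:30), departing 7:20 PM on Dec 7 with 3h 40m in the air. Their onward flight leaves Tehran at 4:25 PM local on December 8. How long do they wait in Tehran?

Convert departure to UTC: 7:20 PM + 9:30 = 4:50 AM UTC on Dec 8.
Add 3 hours 40 minutes flight time → 8:30 AM UTC.
Tehran is UTC+3:30, so local arrival = 8:30 AM + 3:30 = 12:00 PM on Dec 8.
Layover = 4:25 PM − 12:00 PM = 4 hours 25 minutes.

4 hours 25 minutes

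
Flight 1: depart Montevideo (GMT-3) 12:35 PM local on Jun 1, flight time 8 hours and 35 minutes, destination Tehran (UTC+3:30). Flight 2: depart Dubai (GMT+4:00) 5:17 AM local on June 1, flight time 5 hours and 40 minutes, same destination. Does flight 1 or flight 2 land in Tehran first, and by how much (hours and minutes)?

Flight 1 in UTC: 12:35 PM + 3:00 = 3:35 PM on Jun 1.
+8 hours 35 minutes → arrive 12:10 AM UTC on Jun 2.
Flight 2 in UTC: 5:17 AM − 4:00 = 1:17 AM on Jun 1.
+5 hours 40 minutes → arrive 6:57 AM UTC on Jun 1.
Flight 2 lands earlier by 17 hours 13 minutes.

the second, by 17 hours 13 minutes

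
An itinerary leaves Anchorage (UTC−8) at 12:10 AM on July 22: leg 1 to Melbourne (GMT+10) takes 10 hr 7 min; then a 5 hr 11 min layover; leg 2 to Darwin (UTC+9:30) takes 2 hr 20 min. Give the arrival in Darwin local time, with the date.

Convert departure to UTC: 12:10 AM + 8:00 = 8:10 AM UTC on Jul 22.
Add 10 hours and 7 minutes leg 1 → 6:17 PM UTC.
Add 5 hours 11 minutes layover in Melbourne → 11:28 PM UTC.
Add 2 hours 20 minutes leg 2 → 1:48 AM UTC (Jul 23).
Darwin is UTC+9:30, so local arrival = 1:48 AM + 9:30 = 11:18 AM on Jul 23.

11:18 AM on July 23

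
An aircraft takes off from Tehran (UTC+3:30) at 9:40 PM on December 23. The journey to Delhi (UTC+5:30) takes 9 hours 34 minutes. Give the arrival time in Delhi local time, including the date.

9:14 AM on December 24

Convert departure to UTC: 9:40 PM − 3:30 = 6:10 PM UTC on Dec 23.
Add 9 hours and 34 minutes travel time → 3:44 AM UTC (Dec 24).
Delhi is UTC+5:30, so local arrival = 3:44 AM + 5:30 = 9:14 AM on Dec 24.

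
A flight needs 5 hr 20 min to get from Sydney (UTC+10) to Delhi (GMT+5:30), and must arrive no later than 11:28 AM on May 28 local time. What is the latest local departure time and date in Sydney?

Target arrival in UTC: 11:28 AM − 5:30 = 5:58 AM on May 28.
Subtract 5 hours and 20 minutes → departure 12:38 AM UTC on May 28.
Sydney is UTC+10:00: 12:38 AM + 10:00 = 10:38 AM on May 28.

10:38 AM on May 28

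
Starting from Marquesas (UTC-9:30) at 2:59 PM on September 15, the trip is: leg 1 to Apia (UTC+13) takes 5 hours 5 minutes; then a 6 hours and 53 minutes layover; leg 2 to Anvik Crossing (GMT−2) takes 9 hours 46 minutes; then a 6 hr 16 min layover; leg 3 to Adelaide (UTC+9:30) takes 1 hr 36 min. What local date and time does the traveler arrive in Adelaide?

3:35 PM on September 17

Convert departure to UTC: 2:59 PM + 9:30 = 12:29 AM UTC on Sep 16.
Add 5 hours and 5 minutes leg 1 → 5:34 AM UTC.
Add 6 hours 53 minutes layover in Apia → 12:27 PM UTC.
Add 9 hours and 46 minutes leg 2 → 10:13 PM UTC.
Add 6 hours and 16 minutes layover in Anvik Crossing → 4:29 AM UTC (Sep 17).
Add 1 hour 36 minutes leg 3 → 6:05 AM UTC.
Adelaide is UTC+9:30, so local arrival = 6:05 AM + 9:30 = 3:35 PM on Sep 17.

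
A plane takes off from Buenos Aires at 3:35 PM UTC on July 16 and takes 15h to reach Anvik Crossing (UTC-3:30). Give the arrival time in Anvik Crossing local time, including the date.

3:05 AM on July 17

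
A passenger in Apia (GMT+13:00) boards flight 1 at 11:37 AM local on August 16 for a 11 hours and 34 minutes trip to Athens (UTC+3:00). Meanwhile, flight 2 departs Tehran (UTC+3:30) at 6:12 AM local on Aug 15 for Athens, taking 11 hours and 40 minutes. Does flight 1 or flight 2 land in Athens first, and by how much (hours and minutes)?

Flight 1 in UTC: 11:37 AM − 13:00 = 10:37 PM on Aug 15.
+11 hours and 34 minutes → arrive 10:11 AM UTC on Aug 16.
Flight 2 in UTC: 6:12 AM − 3:30 = 2:42 AM on Aug 15.
+11 hours 40 minutes → arrive 2:22 PM UTC on Aug 15.
Flight 2 lands earlier by 19 hours 49 minutes.

the second, by 19 hours 49 minutes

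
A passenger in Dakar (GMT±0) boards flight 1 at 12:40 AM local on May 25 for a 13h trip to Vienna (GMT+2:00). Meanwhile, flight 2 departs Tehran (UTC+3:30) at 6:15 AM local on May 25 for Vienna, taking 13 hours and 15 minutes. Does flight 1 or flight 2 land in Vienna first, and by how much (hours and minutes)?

the first, by 2 hours 20 minutes

Flight 1 departs at 12:40 AM UTC (May 25).
+13 hours → arrive 1:40 PM UTC on May 25.
Flight 2 in UTC: 6:15 AM − 3:30 = 2:45 AM on May 25.
+13 hours and 15 minutes → arrive 4:00 PM UTC on May 25.
Flight 1 lands earlier by 2 hours 20 minutes.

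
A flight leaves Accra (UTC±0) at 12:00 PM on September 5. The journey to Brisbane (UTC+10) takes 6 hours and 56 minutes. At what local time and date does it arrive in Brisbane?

Accra is at UTC+0, so departure is already 12:00 PM UTC on Sep 5.
Add 6 hours 56 minutes travel time → 6:56 PM UTC.
Brisbane is UTC+10:00, so local arrival = 6:56 PM + 10:00 = 4:56 AM on Sep 6.

4:56 AM on Sep 6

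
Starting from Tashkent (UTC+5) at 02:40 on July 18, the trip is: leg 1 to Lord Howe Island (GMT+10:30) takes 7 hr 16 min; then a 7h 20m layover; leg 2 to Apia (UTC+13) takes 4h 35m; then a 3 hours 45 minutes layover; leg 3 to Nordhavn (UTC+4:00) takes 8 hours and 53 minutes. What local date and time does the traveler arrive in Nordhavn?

Convert departure to UTC: 02:40 − 5:00 = 21:40 UTC on Jul 17.
Add 7 hours and 16 minutes leg 1 → 04:56 UTC (Jul 18).
Add 7 hours and 20 minutes layover in Lord Howe Island → 12:16 UTC.
Add 4 hours 35 minutes leg 2 → 16:51 UTC.
Add 3 hours 45 minutes layover in Apia → 20:36 UTC.
Add 8 hours 53 minutes leg 3 → 05:29 UTC (Jul 19).
Nordhavn is UTC+4:00, so local arrival = 05:29 + 4:00 = 09:29 on Jul 19.

09:29 on Jul 19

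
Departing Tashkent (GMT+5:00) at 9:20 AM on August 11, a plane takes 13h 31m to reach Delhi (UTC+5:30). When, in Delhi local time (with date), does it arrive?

Delhi is 0:30 ahead of Tashkent.
After 13 hours and 31 minutes it is 10:51 PM in Tashkent.
Shift by the zone difference: 10:51 PM + 0:30 = 11:21 PM on Aug 11 in Delhi.

11:21 PM on August 11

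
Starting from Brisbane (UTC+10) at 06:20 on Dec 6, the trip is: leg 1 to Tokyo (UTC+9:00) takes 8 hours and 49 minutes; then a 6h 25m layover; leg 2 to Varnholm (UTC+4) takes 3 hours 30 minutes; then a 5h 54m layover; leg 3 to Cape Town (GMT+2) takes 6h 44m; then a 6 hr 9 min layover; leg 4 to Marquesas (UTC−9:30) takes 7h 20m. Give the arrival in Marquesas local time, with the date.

07:41 on Dec 7

Convert departure to UTC: 06:20 − 10:00 = 20:20 UTC on Dec 5.
Add 8 hours and 49 minutes leg 1 → 05:09 UTC (Dec 6).
Add 6 hours and 25 minutes layover in Tokyo → 11:34 UTC.
Add 3 hours and 30 minutes leg 2 → 15:04 UTC.
Add 5 hours 54 minutes layover in Varnholm → 20:58 UTC.
Add 6 hours 44 minutes leg 3 → 03:42 UTC (Dec 7).
Add 6 hours 9 minutes layover in Cape Town → 09:51 UTC.
Add 7 hours 20 minutes leg 4 → 17:11 UTC.
Marquesas is UTC−9:30, so local arrival = 17:11 − 9:30 = 07:41 on Dec 7.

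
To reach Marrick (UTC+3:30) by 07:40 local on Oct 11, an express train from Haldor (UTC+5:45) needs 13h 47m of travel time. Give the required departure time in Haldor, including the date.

Target arrival in UTC: 07:40 − 3:30 = 04:10 on Oct 11.
Subtract 13 hours and 47 minutes → departure 14:23 UTC on Oct 10.
Haldor is UTC+5:45: 14:23 + 5:45 = 20:08 on Oct 10.

20:08 on October 10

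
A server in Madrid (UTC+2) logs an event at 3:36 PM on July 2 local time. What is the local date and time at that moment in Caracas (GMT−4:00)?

9:36 AM on July 2

Caracas is 6:00 behind Madrid.
Shift by the zone difference: 3:36 PM − 6:00 = 9:36 AM on Jul 2 in Caracas.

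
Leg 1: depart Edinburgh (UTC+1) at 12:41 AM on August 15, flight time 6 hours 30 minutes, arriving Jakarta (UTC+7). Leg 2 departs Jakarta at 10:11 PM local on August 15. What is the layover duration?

Convert departure to UTC: 12:41 AM − 1:00 = 11:41 PM UTC on Aug 14.
Add 6 hours 30 minutes flight time → 6:11 AM UTC (Aug 15).
Jakarta is UTC+7:00, so local arrival = 6:11 AM + 7:00 = 1:11 PM on Aug 15.
Layover = 10:11 PM − 1:11 PM = 9 hours.

9 hours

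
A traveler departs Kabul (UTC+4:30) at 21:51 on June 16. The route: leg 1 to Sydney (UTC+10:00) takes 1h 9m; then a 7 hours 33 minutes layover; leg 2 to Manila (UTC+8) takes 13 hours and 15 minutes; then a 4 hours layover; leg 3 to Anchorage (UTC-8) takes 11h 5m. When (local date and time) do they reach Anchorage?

Convert departure to UTC: 21:51 − 4:30 = 17:21 UTC on Jun 16.
Add 1 hour and 9 minutes leg 1 → 18:30 UTC.
Add 7 hours and 33 minutes layover in Sydney → 02:03 UTC (Jun 17).
Add 13 hours 15 minutes leg 2 → 15:18 UTC.
Add 4 hours layover in Manila → 19:18 UTC.
Add 11 hours 5 minutes leg 3 → 06:23 UTC (Jun 18).
Anchorage is UTC−8:00, so local arrival = 06:23 − 8:00 = 22:23 on Jun 17.

22:23 on June 17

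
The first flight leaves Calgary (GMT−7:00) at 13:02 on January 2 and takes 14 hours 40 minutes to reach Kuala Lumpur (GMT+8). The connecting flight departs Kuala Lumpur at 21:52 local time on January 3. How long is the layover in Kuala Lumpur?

3 hours 10 minutes

Convert departure to UTC: 13:02 + 7:00 = 20:02 UTC on Jan 2.
Add 14 hours 40 minutes flight time → 10:42 UTC (Jan 3).
Kuala Lumpur is UTC+8:00, so local arrival = 10:42 + 8:00 = 18:42 on Jan 3.
Layover = 21:52 − 18:42 = 3 hours 10 minutes.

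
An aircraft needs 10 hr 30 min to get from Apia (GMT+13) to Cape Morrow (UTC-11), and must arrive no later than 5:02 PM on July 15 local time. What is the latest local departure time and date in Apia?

6:32 AM on July 16

Target arrival in UTC: 5:02 PM + 11:00 = 4:02 AM on Jul 16.
Subtract 10 hours and 30 minutes → departure 5:32 PM UTC on Jul 15.
Apia is UTC+13:00: 5:32 PM + 13:00 = 6:32 AM on Jul 16.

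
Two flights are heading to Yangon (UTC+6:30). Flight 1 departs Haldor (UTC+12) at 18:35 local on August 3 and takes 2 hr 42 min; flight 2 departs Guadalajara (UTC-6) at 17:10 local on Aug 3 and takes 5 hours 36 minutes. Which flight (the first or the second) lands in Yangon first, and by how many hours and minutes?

Flight 1 in UTC: 18:35 − 12:00 = 06:35 on Aug 3.
+2 hours 42 minutes → arrive 09:17 UTC on Aug 3.
Flight 2 in UTC: 17:10 + 6:00 = 23:10 on Aug 3.
+5 hours 36 minutes → arrive 04:46 UTC on Aug 4.
Flight 1 lands earlier by 19 hours 29 minutes.

the first, by 19 hours 29 minutes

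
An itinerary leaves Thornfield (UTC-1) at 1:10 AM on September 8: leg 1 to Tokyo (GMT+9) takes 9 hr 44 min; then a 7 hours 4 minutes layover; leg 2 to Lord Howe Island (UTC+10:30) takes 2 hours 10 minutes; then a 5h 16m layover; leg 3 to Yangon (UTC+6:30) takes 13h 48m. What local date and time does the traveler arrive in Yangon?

10:42 PM on September 9

Convert departure to UTC: 1:10 AM + 1:00 = 2:10 AM UTC on Sep 8.
Add 9 hours and 44 minutes leg 1 → 11:54 AM UTC.
Add 7 hours and 4 minutes layover in Tokyo → 6:58 PM UTC.
Add 2 hours and 10 minutes leg 2 → 9:08 PM UTC.
Add 5 hours 16 minutes layover in Lord Howe Island → 2:24 AM UTC (Sep 9).
Add 13 hours and 48 minutes leg 3 → 4:12 PM UTC.
Yangon is UTC+6:30, so local arrival = 4:12 PM + 6:30 = 10:42 PM on Sep 9.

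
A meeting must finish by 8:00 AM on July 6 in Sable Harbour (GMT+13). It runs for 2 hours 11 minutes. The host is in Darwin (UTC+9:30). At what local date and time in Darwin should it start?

2:19 AM on July 6

Target end time in UTC: 8:00 AM − 13:00 = 7:00 PM on Jul 5.
Subtract 2 hours 11 minutes → start 4:49 PM UTC on Jul 5.
Darwin is UTC+9:30: 4:49 PM + 9:30 = 2:19 AM on Jul 6.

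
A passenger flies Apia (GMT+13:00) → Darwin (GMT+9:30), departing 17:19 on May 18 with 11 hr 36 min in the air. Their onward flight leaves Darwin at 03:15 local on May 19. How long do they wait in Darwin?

Convert departure to UTC: 17:19 − 13:00 = 04:19 UTC on May 18.
Add 11 hours 36 minutes flight time → 15:55 UTC.
Darwin is UTC+9:30, so local arrival = 15:55 + 9:30 = 01:25 on May 19.
Layover = 03:15 − 01:25 = 1 hour 50 minutes.

1 hour 50 minutes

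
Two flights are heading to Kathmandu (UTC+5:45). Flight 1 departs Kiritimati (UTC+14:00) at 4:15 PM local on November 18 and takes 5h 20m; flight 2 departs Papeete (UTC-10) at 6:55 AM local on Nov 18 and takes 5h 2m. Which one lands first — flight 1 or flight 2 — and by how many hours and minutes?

the first, by 14 hours 22 minutes

Flight 1 in UTC: 4:15 PM − 14:00 = 2:15 AM on Nov 18.
+5 hours 20 minutes → arrive 7:35 AM UTC on Nov 18.
Flight 2 in UTC: 6:55 AM + 10:00 = 4:55 PM on Nov 18.
+5 hours and 2 minutes → arrive 9:57 PM UTC on Nov 18.
Flight 1 lands earlier by 14 hours 22 minutes.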